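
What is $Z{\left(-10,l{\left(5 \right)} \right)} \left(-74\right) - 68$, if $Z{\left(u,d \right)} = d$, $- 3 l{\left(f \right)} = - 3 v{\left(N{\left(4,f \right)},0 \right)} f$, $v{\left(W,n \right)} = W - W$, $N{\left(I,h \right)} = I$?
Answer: $-68$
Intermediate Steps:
$v{\left(W,n \right)} = 0$
$l{\left(f \right)} = 0$ ($l{\left(f \right)} = - \frac{\left(-3\right) 0 f}{3} = - \frac{0 f}{3} = \left(- \frac{1}{3}\right) 0 = 0$)
$Z{\left(-10,l{\left(5 \right)} \right)} \left(-74\right) - 68 = 0 \left(-74\right) - 68 = 0 - 68 = -68$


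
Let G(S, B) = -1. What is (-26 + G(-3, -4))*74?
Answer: -1998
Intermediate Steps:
(-26 + G(-3, -4))*74 = (-26 - 1)*74 = -27*74 = -1998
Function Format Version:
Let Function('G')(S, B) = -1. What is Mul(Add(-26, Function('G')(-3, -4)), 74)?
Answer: -1998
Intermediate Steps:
Mul(Add(-26, Function('G')(-3, -4)), 74) = Mul(Add(-26, -1), 74) = Mul(-27, 74) = -1998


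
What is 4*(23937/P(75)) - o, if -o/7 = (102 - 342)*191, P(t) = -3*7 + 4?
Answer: -5550708/17 ≈ -3.2651e+5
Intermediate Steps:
P(t) = -17 (P(t) = -21 + 4 = -17)
o = 320880 (o = -7*(102 - 342)*191 = -(-1680)*191 = -7*(-45840) = 320880)
4*(23937/P(75)) - o = 4*(23937/(-17)) - 1*320880 = 4*(23937*(-1/17)) - 320880 = 4*(-23937/17) - 320880 = -95748/17 - 320880 = -5550708/17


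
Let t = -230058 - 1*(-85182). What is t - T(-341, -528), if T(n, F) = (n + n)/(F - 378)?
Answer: -65629169/453 ≈ -1.4488e+5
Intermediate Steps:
t = -144876 (t = -230058 + 85182 = -144876)
T(n, F) = 2*n/(-378 + F) (T(n, F) = (2*n)/(-378 + F) = 2*n/(-378 + F))
t - T(-341, -528) = -144876 - 2*(-341)/(-378 - 528) = -144876 - 2*(-341)/(-906) = -144876 - 2*(-341)*(-1)/906 = -144876 - 1*341/453 = -144876 - 341/453 = -65629169/453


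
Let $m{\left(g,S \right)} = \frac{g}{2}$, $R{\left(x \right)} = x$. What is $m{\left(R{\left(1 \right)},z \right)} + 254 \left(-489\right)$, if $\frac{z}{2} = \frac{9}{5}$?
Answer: $- \frac{248411}{2} \approx -1.2421 \cdot 10^{5}$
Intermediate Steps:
$z = \frac{18}{5}$ ($z = 2 \cdot \frac{9}{5} = \frac{18}{5} \approx 3.6$)
$m{\left(g,S \right)} = \frac{g}{2}$ ($m{\left(g,S \right)} = g \frac{1}{2} = \frac{g}{2}$)
$m{\left(R{\left(1 \right)},z \right)} + 254 \left(-489\right) = \frac{1}{2} \cdot 1 + 254 \left(-489\right) = \frac{1}{2} - 124206 = - \frac{248411}{2}$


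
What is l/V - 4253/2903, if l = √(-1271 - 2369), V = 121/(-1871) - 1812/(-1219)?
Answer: -4253/2903 + 4561498*I*√910/3242753 ≈ -1.465 + 42.434*I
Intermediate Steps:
V = 3242753/2280749 (V = 121*(-1/1871) - 1812*(-1/1219) = -121/1871 + 1812/1219 = 3242753/2280749 ≈ 1.4218)
l = 2*I*√910 (l = √(-3640) = 2*I*√910 ≈ 60.332*I)
l/V - 4253/2903 = (2*I*√910)/(3242753/2280749) - 4253/2903 = (2*I*√910)*(2280749/3242753) - 4253*1/2903 = 4561498*I*√910/3242753 - 4253/2903 = -4253/2903 + 4561498*I*√910/3242753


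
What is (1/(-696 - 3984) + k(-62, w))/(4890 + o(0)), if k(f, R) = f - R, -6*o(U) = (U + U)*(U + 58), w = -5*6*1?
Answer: -149761/22885200 ≈ -0.0065440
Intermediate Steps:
w = -30 (w = -30*1 = -30)
o(U) = -U*(58 + U)/3 (o(U) = -(U + U)*(U + 58)/6 = -2*U*(58 + U)/6 = -U*(58 + U)/3)
(1/(-696 - 3984) + k(-62, w))/(4890 + o(0)) = (1/(-696 - 3984) + (-62 - 1*(-30)))/(4890 - ⅓*0*(58 + 0)) = (1/(-4680) + (-62 + 30))/(4890 - ⅓*0*58) = (-1/4680 - 32)/(4890 + 0) = -149761/4680/4890 = -149761/4680*1/4890 = -149761/22885200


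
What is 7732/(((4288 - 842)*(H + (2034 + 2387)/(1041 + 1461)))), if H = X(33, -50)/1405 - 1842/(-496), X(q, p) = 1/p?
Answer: 42129584226000/102907065361973 ≈ 0.40939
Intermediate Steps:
H = 32350001/8711000 (H = 1/(-50*1405) - 1842/(-496) = -1/50*1/1405 - 1842*(-1/496) = -1/70250 + 921/248 = 32350001/8711000 ≈ 3.7137)
7732/(((4288 - 842)*(H + (2034 + 2387)/(1041 + 1461)))) = 7732/(((4288 - 842)*(32350001/8711000 + (2034 + 2387)/(1041 + 1461)))) = 7732/((3446*(32350001/8711000 + 4421/2502))) = 7732/((3446*(59725516751/10897461000))) = 7732/(102907065361973/5448730500) = 7732*(5448730500/102907065361973) = 42129584226000/102907065361973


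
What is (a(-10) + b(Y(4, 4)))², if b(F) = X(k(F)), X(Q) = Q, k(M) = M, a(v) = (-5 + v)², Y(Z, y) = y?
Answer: 52441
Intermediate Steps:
b(F) = F
(a(-10) + b(Y(4, 4)))² = ((-5 - 10)² + 4)² = ((-15)² + 4)² = (225 + 4)² = 229² = 52441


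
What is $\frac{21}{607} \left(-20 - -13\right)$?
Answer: $- \frac{147}{607} \approx -0.24217$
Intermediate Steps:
$\frac{21}{607} \left(-20 - -13\right) = 21 \cdot \frac{1}{607} \left(-20 + 13\right) = \frac{21}{607} \left(-7\right) = - \frac{147}{607}$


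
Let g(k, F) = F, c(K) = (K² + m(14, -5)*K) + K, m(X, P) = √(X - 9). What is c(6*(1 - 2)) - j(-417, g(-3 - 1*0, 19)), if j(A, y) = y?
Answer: 11 - 6*√5 ≈ -2.4164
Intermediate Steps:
m(X, P) = √(-9 + X)
c(K) = K + K² + K*√5 (c(K) = (K² + √(-9 + 14)*K) + K = (K² + √5*K) + K = (K² + K*√5) + K = K + K² + K*√5)
c(6*(1 - 2)) - j(-417, g(-3 - 1*0, 19)) = (6*(1 - 2))*(1 + 6*(1 - 2) + √5) - 1*19 = (6*(-1))*(1 + 6*(-1) + √5) - 19 = -6*(1 - 6 + √5) - 19 = -6*(-5 + √5) - 19 = (30 - 6*√5) - 19 = 11 - 6*√5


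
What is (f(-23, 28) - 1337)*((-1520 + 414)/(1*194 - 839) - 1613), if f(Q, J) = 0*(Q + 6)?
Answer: 1389516023/645 ≈ 2.1543e+6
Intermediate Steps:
f(Q, J) = 0 (f(Q, J) = 0*(6 + Q) = 0)
(f(-23, 28) - 1337)*((-1520 + 414)/(1*194 - 839) - 1613) = (0 - 1337)*((-1520 + 414)/(1*194 - 839) - 1613) = -1337*(-1106/(194 - 839) - 1613) = -1337*(-1106/(-645) - 1613) = -1337*(-1106*(-1/645) - 1613) = -1337*(1106/645 - 1613) = -1337*(-1039279/645) = 1389516023/645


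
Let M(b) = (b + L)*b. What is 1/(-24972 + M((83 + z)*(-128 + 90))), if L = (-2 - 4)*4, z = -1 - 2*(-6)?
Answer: 1/12819940 ≈ 7.8003e-8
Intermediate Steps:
z = 11 (z = -1 + 12 = 11)
L = -24 (L = -6*4 = -24)
M(b) = b*(-24 + b) (M(b) = (b - 24)*b = (-24 + b)*b = b*(-24 + b))
1/(-24972 + M((83 + z)*(-128 + 90))) = 1/(-24972 + ((83 + 11)*(-128 + 90))*(-24 + (83 + 11)*(-128 + 90))) = 1/(-24972 + (94*(-38))*(-24 + 94*(-38))) = 1/(-24972 - 3572*(-24 - 3572)) = 1/(-24972 - 3572*(-3596)) = 1/(-24972 + 12844912) = 1/12819940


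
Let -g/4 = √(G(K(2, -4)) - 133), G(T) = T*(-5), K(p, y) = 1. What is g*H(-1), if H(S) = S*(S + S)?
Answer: -8*I*√138 ≈ -93.979*I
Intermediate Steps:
G(T) = -5*T
g = -4*I*√138 (g = -4*√(-5*1 - 133) = -4*√(-5 - 133) = -4*I*√138 ≈ -46.989*I)
H(S) = 2*S² (H(S) = S*(2*S) = 2*S²)
g*H(-1) = (-4*I*√138)*(2*(-1)²) = (-4*I*√138)*(2*1) = -4*I*√138*2 = -8*I*√138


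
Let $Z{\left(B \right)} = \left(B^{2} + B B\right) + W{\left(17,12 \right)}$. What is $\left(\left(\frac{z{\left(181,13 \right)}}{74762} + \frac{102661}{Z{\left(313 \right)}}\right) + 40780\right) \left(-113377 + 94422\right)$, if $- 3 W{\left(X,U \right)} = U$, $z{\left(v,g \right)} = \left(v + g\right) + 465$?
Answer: $- \frac{2830788406741595685}{3662104427} \approx -7.73 \cdot 10^{8}$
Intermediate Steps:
$z{\left(v,g \right)} = 465 + g + v$ ($z{\left(v,g \right)} = \left(g + v\right) + 465 = 465 + g + v$)
$W{\left(X,U \right)} = - \frac{U}{3}$
$Z{\left(B \right)} = -4 + 2 B^{2}$ ($Z{\left(B \right)} = \left(B^{2} + B B\right) - 4 = \left(B^{2} + B^{2}\right) - 4 = 2 B^{2} - 4 = -4 + 2 B^{2}$)
$\left(\left(\frac{z{\left(181,13 \right)}}{74762} + \frac{102661}{Z{\left(313 \right)}}\right) + 40780\right) \left(-113377 + 94422\right) = \left(\left(\frac{465 + 13 + 181}{74762} + \frac{102661}{-4 + 2 \cdot 313^{2}}\right) + 40780\right) \left(-113377 + 94422\right) = \left(\left(659 \cdot \frac{1}{74762} + \frac{102661}{-4 + 2 \cdot 97969}\right) + 40780\right) \left(-18955\right) = \left(\left(\frac{659}{74762} + \frac{102661}{-4 + 195938}\right) + 40780\right) \left(-18955\right) = \left(\left(\frac{659}{74762} + \frac{102661}{195934}\right) + 40780\right) \left(-18955\right) = \left(\frac{1951065547}{3662104427} + 40780\right) \left(-18955\right) = \frac{149342569598607}{3662104427} \left(-18955\right) = - \frac{2830788406741595685}{3662104427}$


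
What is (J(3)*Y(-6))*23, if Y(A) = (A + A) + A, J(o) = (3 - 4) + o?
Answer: -828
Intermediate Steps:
J(o) = -1 + o
Y(A) = 3*A (Y(A) = 2*A + A = 3*A)
(J(3)*Y(-6))*23 = ((-1 + 3)*(3*(-6)))*23 = (2*(-18))*23 = -36*23 = -828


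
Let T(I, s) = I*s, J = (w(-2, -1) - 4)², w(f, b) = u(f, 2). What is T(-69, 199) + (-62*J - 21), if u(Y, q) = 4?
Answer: -13752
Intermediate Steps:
w(f, b) = 4
J = 0 (J = (4 - 4)² = 0² = 0)
T(-69, 199) + (-62*J - 21) = -69*199 + (-62*0 - 21) = -13731 + (0 - 21) = -13731 - 21 = -13752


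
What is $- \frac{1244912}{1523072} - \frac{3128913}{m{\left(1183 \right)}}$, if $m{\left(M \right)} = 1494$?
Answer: $- \frac{16553540553}{7900936} \approx -2095.1$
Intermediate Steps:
$- \frac{1244912}{1523072} - \frac{3128913}{m{\left(1183 \right)}} = - \frac{1244912}{1523072} - \frac{3128913}{1494} = \left(-1244912\right) \frac{1}{1523072} - \frac{347657}{166} = - \frac{77807}{95192} - \frac{347657}{166} = - \frac{16553540553}{7900936}$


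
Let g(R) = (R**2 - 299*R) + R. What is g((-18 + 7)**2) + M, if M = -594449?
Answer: -615866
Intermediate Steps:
g(R) = R**2 - 298*R
g((-18 + 7)**2) + M = (-18 + 7)**2*(-298 + (-18 + 7)**2) - 594449 = (-11)**2*(-298 + (-11)**2) - 594449 = 121*(-298 + 121) - 594449 = 121*(-177) - 594449 = -21417 - 594449 = -615866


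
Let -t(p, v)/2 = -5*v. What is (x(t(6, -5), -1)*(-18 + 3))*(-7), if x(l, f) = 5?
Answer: 525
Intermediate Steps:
t(p, v) = 10*v (t(p, v) = -(-10)*v = 10*v)
(x(t(6, -5), -1)*(-18 + 3))*(-7) = (5*(-18 + 3))*(-7) = (5*(-15))*(-7) = -75*(-7) = 525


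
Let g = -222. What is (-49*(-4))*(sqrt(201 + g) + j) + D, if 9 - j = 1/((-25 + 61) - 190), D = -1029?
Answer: 8099/11 + 196*I*sqrt(21) ≈ 736.27 + 898.18*I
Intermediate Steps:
j = 1387/154 (j = 9 - 1/((-25 + 61) - 190) = 9 - 1/(36 - 190) = 9 - 1/(-154) = 9 - 1*(-1/154) = 9 + 1/154 = 1387/154 ≈ 9.0065)
(-49*(-4))*(sqrt(201 + g) + j) + D = (-49*(-4))*(sqrt(201 - 222) + 1387/154) - 1029 = 196*(sqrt(-21) + 1387/154) - 1029 = 196*(I*sqrt(21) + 1387/154) - 1029 = 196*(1387/154 + I*sqrt(21)) - 1029 = (19418/11 + 196*I*sqrt(21)) - 1029 = 8099/11 + 196*I*sqrt(21)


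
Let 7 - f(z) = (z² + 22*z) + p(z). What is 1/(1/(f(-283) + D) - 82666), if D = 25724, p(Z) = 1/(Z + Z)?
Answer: -27242711/2252045948092 ≈ -1.2097e-5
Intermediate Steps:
p(Z) = 1/(2*Z)
f(z) = 7 - z² - 22*z - 1/(2*z) (f(z) = 7 - ((z² + 22*z) + 1/(2*z)) = 7 - (z² + 1/(2*z) + 22*z) = 7 + (-z² - 22*z - 1/(2*z)) = 7 - z² - 22*z - 1/(2*z))
1/(1/(f(-283) + D) - 82666) = 1/(1/((7 - 1*(-283)² - 22*(-283) - ½/(-283)) + 25724) - 82666) = 1/(1/((7 - 1*80089 + 6226 - ½*(-1/283)) + 25724) - 82666) = 1/(1/((7 - 80089 + 6226 + 1/566) + 25724) - 82666) = 1/(1/(-41802495/566 + 25724) - 82666) = 1/(1/(-27242711/566) - 82666) = 1/(-566/27242711 - 82666) = 1/(-2252045948092/27242711) = -27242711/2252045948092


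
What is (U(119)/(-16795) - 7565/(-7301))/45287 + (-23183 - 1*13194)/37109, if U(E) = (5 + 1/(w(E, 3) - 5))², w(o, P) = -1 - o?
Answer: -3156259427878071405934/3219846633832320078125 ≈ -0.98025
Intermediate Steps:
U(E) = (5 + 1/(-6 - E))² (U(E) = (5 + 1/((-1 - E) - 5))² = (5 + 1/(-6 - E))²)
(U(119)/(-16795) - 7565/(-7301))/45287 + (-23183 - 1*13194)/37109 = (((29 + 5*119)²/(6 + 119)²)/(-16795) - 7565/(-7301))/45287 + (-23183 - 1*13194)/37109 = (((29 + 595)²/125²)*(-1/16795) - 7565*(-1/7301))*(1/45287) + (-23183 - 13194)*(1/37109) = (((1/15625)*624²)*(-1/16795) + 7565/7301)*(1/45287) - 36377*1/37109 = (((1/15625)*389376)*(-1/16795) + 7565/7301)*(1/45287) - 36377/37109 = ((389376/15625)*(-1/16795) + 7565/7301)*(1/45287) - 36377/37109 = (-389376/262421875 + 7565/7301)*(1/45287) - 36377/37109 = (1982378650199/1915942109375)*(1/45287) - 36377/37109 = 1982378650199/86767270307265625 - 36377/37109 = -3156259427878071405934/3219846633832320078125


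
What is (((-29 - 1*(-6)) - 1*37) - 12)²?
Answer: 5184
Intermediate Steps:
(((-29 - 1*(-6)) - 1*37) - 12)² = (((-29 + 6) - 37) - 12)² = ((-23 - 37) - 12)² = (-60 - 12)² = (-72)² = 5184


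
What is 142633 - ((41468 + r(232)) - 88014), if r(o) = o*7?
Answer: 187555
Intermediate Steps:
r(o) = 7*o
142633 - ((41468 + r(232)) - 88014) = 142633 - ((41468 + 7*232) - 88014) = 142633 - ((41468 + 1624) - 88014) = 142633 - (43092 - 88014) = 142633 - 1*(-44922) = 142633 + 44922 = 187555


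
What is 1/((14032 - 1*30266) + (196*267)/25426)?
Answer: -12713/206356676 ≈ -6.1607e-5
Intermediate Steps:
1/((14032 - 1*30266) + (196*267)/25426) = 1/((14032 - 30266) + 52332*(1/25426)) = 1/(-16234 + 26166/12713) = 1/(-206356676/12713) = -12713/206356676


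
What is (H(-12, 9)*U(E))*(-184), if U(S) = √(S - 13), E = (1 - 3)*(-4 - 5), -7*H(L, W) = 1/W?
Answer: 184*√5/63 ≈ 6.5307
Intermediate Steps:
H(L, W) = -1/(7*W)
E = 18 (E = -2*(-9) = 18)
U(S) = √(-13 + S)
(H(-12, 9)*U(E))*(-184) = ((-⅐/9)*√(-13 + 18))*(-184) = ((-⅐*⅑)*√5)*(-184) = -√5/63*(-184) = 184*√5/63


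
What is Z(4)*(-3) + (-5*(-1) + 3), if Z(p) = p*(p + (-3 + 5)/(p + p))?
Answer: -43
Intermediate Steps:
Z(p) = p*(p + 1/p) (Z(p) = p*(p + 2/((2*p))) = p*(p + 2*(1/(2*p))) = p*(p + 1/p))
Z(4)*(-3) + (-5*(-1) + 3) = (1 + 4²)*(-3) + (-5*(-1) + 3) = (1 + 16)*(-3) + (5 + 3) = 17*(-3) + 8 = -51 + 8 = -43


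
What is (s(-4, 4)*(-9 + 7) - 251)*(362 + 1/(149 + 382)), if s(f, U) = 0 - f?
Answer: -49785757/531 ≈ -93759.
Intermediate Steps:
s(f, U) = -f
(s(-4, 4)*(-9 + 7) - 251)*(362 + 1/(149 + 382)) = ((-1*(-4))*(-9 + 7) - 251)*(362 + 1/(149 + 382)) = (4*(-2) - 251)*(362 + 1/531) = (-8 - 251)*(362 + 1/531) = -259*192223/531 = -49785757/531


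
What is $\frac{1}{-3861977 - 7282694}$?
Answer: $- \frac{1}{11144671} \approx -8.9729 \cdot 10^{-8}$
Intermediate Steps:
$\frac{1}{-3861977 - 7282694} = \frac{1}{-11144671} = - \frac{1}{11144671}$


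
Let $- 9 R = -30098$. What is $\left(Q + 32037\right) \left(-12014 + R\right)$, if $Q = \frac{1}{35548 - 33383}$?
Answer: $- \frac{5412030350968}{19485} \approx -2.7775 \cdot 10^{8}$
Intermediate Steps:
$R = \frac{30098}{9}$ ($R = \left(- \frac{1}{9}\right) \left(-30098\right) = \frac{30098}{9} \approx 3344.2$)
$Q = \frac{1}{2165} \approx 0.00046189$
$\left(Q + 32037\right) \left(-12014 + R\right) = \left(\frac{1}{2165} + 32037\right) \left(-12014 + \frac{30098}{9}\right) = \frac{69360106}{2165} \left(- \frac{78028}{9}\right) = - \frac{5412030350968}{19485}$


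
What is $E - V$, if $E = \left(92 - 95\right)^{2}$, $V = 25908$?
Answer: $-25899$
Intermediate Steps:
$E = 9$ ($E = \left(-3\right)^{2} = 9$)
$E - V = 9 - 25908 = -25899$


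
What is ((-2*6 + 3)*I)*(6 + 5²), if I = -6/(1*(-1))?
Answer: -1674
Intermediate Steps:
I = 6 (I = -6/(-1) = -6*(-1) = 6)
((-2*6 + 3)*I)*(6 + 5²) = ((-2*6 + 3)*6)*(6 + 5²) = ((-12 + 3)*6)*(6 + 25) = -9*6*31 = -54*31 = -1674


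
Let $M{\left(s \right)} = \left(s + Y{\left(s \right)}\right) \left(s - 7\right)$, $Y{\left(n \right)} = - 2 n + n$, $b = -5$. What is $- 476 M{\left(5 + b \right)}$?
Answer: $0$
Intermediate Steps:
$Y{\left(n \right)} = - n$
$M{\left(s \right)} = 0$ ($M{\left(s \right)} = \left(s - s\right) \left(s - 7\right) = 0 \left(-7 + s\right) = 0$)
$- 476 M{\left(5 + b \right)} = \left(-476\right) 0 = 0$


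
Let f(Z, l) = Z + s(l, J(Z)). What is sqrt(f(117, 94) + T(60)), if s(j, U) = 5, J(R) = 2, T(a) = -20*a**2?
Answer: I*sqrt(71878) ≈ 268.1*I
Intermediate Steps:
f(Z, l) = 5 + Z (f(Z, l) = Z + 5 = 5 + Z)
sqrt(f(117, 94) + T(60)) = sqrt((5 + 117) - 20*60**2) = sqrt(122 - 20*3600) = sqrt(122 - 72000) = sqrt(-71878) = I*sqrt(71878)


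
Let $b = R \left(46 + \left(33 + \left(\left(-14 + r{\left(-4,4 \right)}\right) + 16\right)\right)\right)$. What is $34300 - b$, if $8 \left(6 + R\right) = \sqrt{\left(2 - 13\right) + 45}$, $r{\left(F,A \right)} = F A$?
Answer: $34690 - \frac{65 \sqrt{34}}{8} \approx 34643.0$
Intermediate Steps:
$r{\left(F,A \right)} = A F$
$R = -6 + \frac{\sqrt{34}}{8}$ ($R = -6 + \frac{\sqrt{\left(2 - 13\right) + 45}}{8} = -6 + \frac{\sqrt{-11 + 45}}{8} = -6 + \frac{\sqrt{34}}{8} \approx -5.2711$)
$b = -390 + \frac{65 \sqrt{34}}{8}$ ($b = \left(-6 + \frac{\sqrt{34}}{8}\right) \left(46 + \left(33 + \left(\left(-14 + 4 \left(-4\right)\right) + 16\right)\right)\right) = \left(-6 + \frac{\sqrt{34}}{8}\right) \left(46 + \left(33 + \left(\left(-14 - 16\right) + 16\right)\right)\right) = \left(-6 + \frac{\sqrt{34}}{8}\right) \left(46 + \left(33 + \left(-30 + 16\right)\right)\right) = \left(-6 + \frac{\sqrt{34}}{8}\right) \left(46 + \left(33 - 14\right)\right) = \left(-6 + \frac{\sqrt{34}}{8}\right) \left(46 + 19\right) = \left(-6 + \frac{\sqrt{34}}{8}\right) 65 = -390 + \frac{65 \sqrt{34}}{8} \approx -342.62$)
$34300 - b = 34300 - \left(-390 + \frac{65 \sqrt{34}}{8}\right) = 34300 + \left(390 - \frac{65 \sqrt{34}}{8}\right) = 34690 - \frac{65 \sqrt{34}}{8}$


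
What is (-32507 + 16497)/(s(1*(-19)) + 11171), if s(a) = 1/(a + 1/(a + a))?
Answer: -2315046/1615319 ≈ -1.4332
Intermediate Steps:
s(a) = 1/(a + 1/(2*a))
(-32507 + 16497)/(s(1*(-19)) + 11171) = (-32507 + 16497)/(2*(1*(-19))/(1 + 2*(1*(-19))**2) + 11171) = -16010/(2*(-19)/(1 + 2*(-19)**2) + 11171) = -16010/(2*(-19)/(1 + 2*361) + 11171) = -16010/(2*(-19)/(1 + 722) + 11171) = -16010/(2*(-19)/723 + 11171) = -16010/(2*(-19)*(1/723) + 11171) = -16010/(-38/723 + 11171) = -16010/8076595/723 = -16010*723/8076595 = -2315046/1615319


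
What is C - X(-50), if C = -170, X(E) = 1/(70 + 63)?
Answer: -22611/133 ≈ -170.01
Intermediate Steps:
X(E) = 1/133
C - X(-50) = -170 - 1*1/133 = -170 - 1/133 = -22611/133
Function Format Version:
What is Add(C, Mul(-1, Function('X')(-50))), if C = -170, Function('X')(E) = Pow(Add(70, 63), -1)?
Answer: Rational(-22611, 133) ≈ -170.01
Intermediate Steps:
Function('X')(E) = Rational(1, 133) (Function('X')(E) = Pow(133, -1) = Rational(1, 133))
Add(C, Mul(-1, Function('X')(-50))) = Add(-170, Mul(-1, Rational(1, 133))) = Add(-170, Rational(-1, 133)) = Rational(-22611, 133)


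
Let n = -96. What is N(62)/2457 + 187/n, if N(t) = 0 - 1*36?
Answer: -5715/2912 ≈ -1.9626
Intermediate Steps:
N(t) = -36 (N(t) = 0 - 36 = -36)
N(62)/2457 + 187/n = -36/2457 + 187/(-96) = -36*1/2457 + 187*(-1/96) = -4/273 - 187/96 = -5715/2912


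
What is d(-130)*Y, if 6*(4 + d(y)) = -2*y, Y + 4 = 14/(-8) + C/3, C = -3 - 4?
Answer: -5723/18 ≈ -317.94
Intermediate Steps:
C = -7
Y = -97/12 (Y = -4 + (14/(-8) - 7/3) = -4 + (14*(-1/8) - 7*1/3) = -4 + (-7/4 - 7/3) = -4 - 49/12 = -97/12 ≈ -8.0833)
d(y) = -4 - y/3 (d(y) = -4 + (-2*y)/6 = -4 - y/3)
d(-130)*Y = (-4 - 1/3*(-130))*(-97/12) = (-4 + 130/3)*(-97/12) = (118/3)*(-97/12) = -5723/18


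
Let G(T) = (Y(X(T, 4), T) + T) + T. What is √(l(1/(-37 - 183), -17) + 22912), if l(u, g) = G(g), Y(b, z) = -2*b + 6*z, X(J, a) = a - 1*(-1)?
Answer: √22766 ≈ 150.88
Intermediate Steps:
X(J, a) = 1 + a (X(J, a) = a + 1 = 1 + a)
G(T) = -10 + 8*T (G(T) = ((-2*(1 + 4) + 6*T) + T) + T = ((-2*5 + 6*T) + T) + T = ((-10 + 6*T) + T) + T = (-10 + 7*T) + T = -10 + 8*T)
l(u, g) = -10 + 8*g
√(l(1/(-37 - 183), -17) + 22912) = √((-10 + 8*(-17)) + 22912) = √((-10 - 136) + 22912) = √(-146 + 22912) = √22766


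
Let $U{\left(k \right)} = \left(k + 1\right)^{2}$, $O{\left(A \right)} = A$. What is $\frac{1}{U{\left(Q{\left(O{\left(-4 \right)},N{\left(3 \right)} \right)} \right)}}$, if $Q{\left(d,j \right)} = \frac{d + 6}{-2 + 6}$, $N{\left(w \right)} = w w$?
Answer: $\frac{4}{9} \approx 0.44444$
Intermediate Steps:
$N{\left(w \right)} = w^{2}$
$Q{\left(d,j \right)} = \frac{3}{2} + \frac{d}{4}$ ($Q{\left(d,j \right)} = \frac{6 + d}{4} = \left(6 + d\right) \frac{1}{4} = \frac{3}{2} + \frac{d}{4}$)
$U{\left(k \right)} = \left(1 + k\right)^{2}$
$\frac{1}{U{\left(Q{\left(O{\left(-4 \right)},N{\left(3 \right)} \right)} \right)}} = \frac{1}{\left(1 + \left(\frac{3}{2} + \frac{1}{4} \left(-4\right)\right)\right)^{2}} = \frac{1}{\left(1 + \left(\frac{3}{2} - 1\right)\right)^{2}} = \frac{1}{\left(1 + \frac{1}{2}\right)^{2}} = \frac{1}{\left(\frac{3}{2}\right)^{2}} = \frac{1}{\frac{9}{4}} = \frac{4}{9}$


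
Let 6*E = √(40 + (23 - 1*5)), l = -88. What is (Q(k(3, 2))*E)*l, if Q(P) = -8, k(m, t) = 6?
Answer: 352*√58/3 ≈ 893.58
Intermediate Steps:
E = √58/6 (E = √(40 + (23 - 1*5))/6 = √(40 + (23 - 5))/6 = √(40 + 18)/6 = √58/6 ≈ 1.2693)
(Q(k(3, 2))*E)*l = -4*√58/3*(-88) = 352*√58/3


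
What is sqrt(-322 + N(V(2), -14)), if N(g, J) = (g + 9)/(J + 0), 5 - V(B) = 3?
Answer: I*sqrt(63266)/14 ≈ 17.966*I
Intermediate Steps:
V(B) = 2 (V(B) = 5 - 1*3 = 5 - 3 = 2)
N(g, J) = (9 + g)/J
sqrt(-322 + N(V(2), -14)) = sqrt(-322 + (9 + 2)/(-14)) = sqrt(-322 - 1/14*11) = sqrt(-322 - 11/14) = sqrt(-4519/14) = I*sqrt(63266)/14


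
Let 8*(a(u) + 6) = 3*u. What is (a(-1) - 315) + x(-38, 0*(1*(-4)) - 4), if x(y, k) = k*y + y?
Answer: -1659/8 ≈ -207.38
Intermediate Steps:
x(y, k) = y + k*y
a(u) = -6 + 3*u/8 (a(u) = -6 + (3*u)/8 = -6 + 3*u/8)
(a(-1) - 315) + x(-38, 0*(1*(-4)) - 4) = ((-6 + (3/8)*(-1)) - 315) - 38*(1 + (0*(1*(-4)) - 4)) = ((-6 - 3/8) - 315) - 38*(1 + (0*(-4) - 4)) = (-51/8 - 315) - 38*(1 + (0 - 4)) = -2571/8 - 38*(1 - 4) = -2571/8 - 38*(-3) = -2571/8 + 114 = -1659/8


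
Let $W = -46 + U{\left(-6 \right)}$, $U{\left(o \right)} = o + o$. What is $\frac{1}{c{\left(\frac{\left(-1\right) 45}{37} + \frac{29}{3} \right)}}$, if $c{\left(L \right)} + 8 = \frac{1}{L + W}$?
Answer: $- \frac{5500}{44111} \approx -0.12469$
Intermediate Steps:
$U{\left(o \right)} = 2 o$
$W = -58$ ($W = -46 + 2 \left(-6\right) = -46 - 12 = -58$)
$c{\left(L \right)} = -8 + \frac{1}{-58 + L}$ ($c{\left(L \right)} = -8 + \frac{1}{L - 58} = -8 + \frac{1}{-58 + L}$)
$\frac{1}{c{\left(\frac{\left(-1\right) 45}{37} + \frac{29}{3} \right)}} = \frac{1}{\frac{1}{-58 + \left(\frac{\left(-1\right) 45}{37} + \frac{29}{3}\right)} \left(465 - 8 \left(\frac{\left(-1\right) 45}{37} + \frac{29}{3}\right)\right)} = \frac{1}{\frac{1}{-58 + \left(\left(-45\right) \frac{1}{37} + 29 \cdot \frac{1}{3}\right)} \left(465 - 8 \left(\left(-45\right) \frac{1}{37} + 29 \cdot \frac{1}{3}\right)\right)} = \frac{1}{\frac{1}{-58 + \left(- \frac{45}{37} + \frac{29}{3}\right)} \left(465 - 8 \left(- \frac{45}{37} + \frac{29}{3}\right)\right)} = \frac{1}{\frac{1}{-58 + \frac{938}{111}} \left(465 - \frac{7504}{111}\right)} = \frac{1}{\frac{1}{- \frac{5500}{111}} \left(465 - \frac{7504}{111}\right)} = \frac{1}{\left(- \frac{111}{5500}\right) \frac{44111}{111}} = \frac{1}{- \frac{44111}{5500}} = - \frac{5500}{44111}$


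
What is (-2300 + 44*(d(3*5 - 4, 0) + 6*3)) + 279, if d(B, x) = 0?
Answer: -1229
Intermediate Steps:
(-2300 + 44*(d(3*5 - 4, 0) + 6*3)) + 279 = (-2300 + 44*(0 + 6*3)) + 279 = (-2300 + 44*(0 + 18)) + 279 = (-2300 + 44*18) + 279 = (-2300 + 792) + 279 = -1508 + 279 = -1229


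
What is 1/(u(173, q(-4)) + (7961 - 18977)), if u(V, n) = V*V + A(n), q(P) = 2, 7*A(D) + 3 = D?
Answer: 7/132390 ≈ 5.2874e-5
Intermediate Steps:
A(D) = -3/7 + D/7
u(V, n) = -3/7 + V² + n/7 (u(V, n) = V*V + (-3/7 + n/7) = V² + (-3/7 + n/7) = -3/7 + V² + n/7)
1/(u(173, q(-4)) + (7961 - 18977)) = 1/((-3/7 + 173² + (⅐)*2) + (7961 - 18977)) = 1/((-3/7 + 29929 + 2/7) - 11016) = 1/(209502/7 - 11016) = 1/(132390/7) = 7/132390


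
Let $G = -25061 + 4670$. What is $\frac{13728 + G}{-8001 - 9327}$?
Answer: $\frac{2221}{5776} \approx 0.38452$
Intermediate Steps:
$G = -20391$
$\frac{13728 + G}{-8001 - 9327} = \frac{13728 - 20391}{-8001 - 9327} = - \frac{6663}{-17328} = \left(-6663\right) \left(- \frac{1}{17328}\right) = \frac{2221}{5776}$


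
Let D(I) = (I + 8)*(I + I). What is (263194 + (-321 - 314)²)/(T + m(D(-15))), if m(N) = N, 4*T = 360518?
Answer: 1332838/180679 ≈ 7.3768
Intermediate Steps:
T = 180259/2 (T = (¼)*360518 = 180259/2 ≈ 90130.)
D(I) = 2*I*(8 + I) (D(I) = (8 + I)*(2*I) = 2*I*(8 + I))
(263194 + (-321 - 314)²)/(T + m(D(-15))) = (263194 + (-321 - 314)²)/(180259/2 + 2*(-15)*(8 - 15)) = (263194 + (-635)²)/(180259/2 + 2*(-15)*(-7)) = (263194 + 403225)/(180259/2 + 210) = 666419/(180679/2) = 666419*(2/180679) = 1332838/180679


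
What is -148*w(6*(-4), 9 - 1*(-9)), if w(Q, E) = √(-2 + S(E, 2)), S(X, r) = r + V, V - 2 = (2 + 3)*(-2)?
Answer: -296*I*√2 ≈ -418.61*I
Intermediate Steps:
V = -8 (V = 2 + (2 + 3)*(-2) = 2 + 5*(-2) = 2 - 10 = -8)
S(X, r) = -8 + r (S(X, r) = r - 8 = -8 + r)
w(Q, E) = 2*I*√2 (w(Q, E) = √(-2 + (-8 + 2)) = √(-2 - 6) = √(-8) = 2*I*√2)
-148*w(6*(-4), 9 - 1*(-9)) = -296*I*√2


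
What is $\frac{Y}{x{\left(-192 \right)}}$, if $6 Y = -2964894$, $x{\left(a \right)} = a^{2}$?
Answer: $- \frac{494149}{36864} \approx -13.405$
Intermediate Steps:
$Y = -494149$ ($Y = \frac{1}{6} \left(-2964894\right) = -494149$)
$\frac{Y}{x{\left(-192 \right)}} = - \frac{494149}{\left(-192\right)^{2}} = - \frac{494149}{36864}$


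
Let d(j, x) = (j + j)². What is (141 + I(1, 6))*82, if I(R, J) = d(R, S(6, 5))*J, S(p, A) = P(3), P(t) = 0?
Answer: 13530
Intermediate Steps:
S(p, A) = 0
d(j, x) = 4*j² (d(j, x) = (2*j)² = 4*j²)
I(R, J) = 4*J*R² (I(R, J) = (4*R²)*J = 4*J*R²)
(141 + I(1, 6))*82 = (141 + 4*6*1²)*82 = (141 + 4*6*1)*82 = (141 + 24)*82 = 165*82 = 13530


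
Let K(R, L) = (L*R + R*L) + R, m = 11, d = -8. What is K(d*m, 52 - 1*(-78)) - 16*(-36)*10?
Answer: -17208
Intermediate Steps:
K(R, L) = R + 2*L*R (K(R, L) = (L*R + L*R) + R = 2*L*R + R = R + 2*L*R)
K(d*m, 52 - 1*(-78)) - 16*(-36)*10 = (-8*11)*(1 + 2*(52 - 1*(-78))) - 16*(-36)*10 = -88*(1 + 2*(52 + 78)) + 576*10 = -88*(1 + 2*130) + 5760 = -88*(1 + 260) + 5760 = -88*261 + 5760 = -22968 + 5760 = -17208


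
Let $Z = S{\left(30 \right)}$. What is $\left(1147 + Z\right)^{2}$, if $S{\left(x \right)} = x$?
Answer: $1385329$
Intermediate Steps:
$Z = 30$
$\left(1147 + Z\right)^{2} = \left(1147 + 30\right)^{2} = 1177^{2} = 1385329$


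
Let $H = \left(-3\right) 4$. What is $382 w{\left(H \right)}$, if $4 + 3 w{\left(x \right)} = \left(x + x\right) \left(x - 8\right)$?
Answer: $\frac{181832}{3} \approx 60611.0$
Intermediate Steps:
$H = -12$
$w{\left(x \right)} = - \frac{4}{3} + \frac{2 x \left(-8 + x\right)}{3}$ ($w{\left(x \right)} = - \frac{4}{3} + \frac{\left(x + x\right) \left(x - 8\right)}{3} = - \frac{4}{3} + \frac{2 x \left(-8 + x\right)}{3}$)
$382 w{\left(H \right)} = 382 \left(- \frac{4}{3} - -64 + \frac{2 \left(-12\right)^{2}}{3}\right) = 382 \left(- \frac{4}{3} + 64 + \frac{2}{3} \cdot 144\right) = 382 \left(- \frac{4}{3} + 64 + 96\right) = 382 \cdot \frac{476}{3} = \frac{181832}{3}$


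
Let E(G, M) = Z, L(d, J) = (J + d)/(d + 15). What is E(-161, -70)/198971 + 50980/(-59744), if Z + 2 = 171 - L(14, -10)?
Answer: -73467534863/86183094824 ≈ -0.85246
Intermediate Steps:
L(d, J) = (J + d)/(15 + d)
Z = 4897/29 (Z = -2 + (171 - (-10 + 14)/(15 + 14)) = -2 + (171 - 4/29) = -2 + 4955/29 = 4897/29 ≈ 168.86)
E(G, M) = 4897/29
E(-161, -70)/198971 + 50980/(-59744) = (4897/29)/198971 + 50980/(-59744) = (4897/29)*(1/198971) + 50980*(-1/59744) = 4897/5770159 - 12745/14936 = -73467534863/86183094824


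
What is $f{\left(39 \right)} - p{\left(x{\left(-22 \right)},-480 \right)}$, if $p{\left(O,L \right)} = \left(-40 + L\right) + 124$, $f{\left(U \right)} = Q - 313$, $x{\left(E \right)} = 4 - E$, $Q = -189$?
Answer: $-106$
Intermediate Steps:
$f{\left(U \right)} = -502$ ($f{\left(U \right)} = -189 - 313 = -502$)
$p{\left(O,L \right)} = 84 + L$
$f{\left(39 \right)} - p{\left(x{\left(-22 \right)},-480 \right)} = -502 - \left(84 - 480\right) = -502 - -396 = -502 + 396 = -106$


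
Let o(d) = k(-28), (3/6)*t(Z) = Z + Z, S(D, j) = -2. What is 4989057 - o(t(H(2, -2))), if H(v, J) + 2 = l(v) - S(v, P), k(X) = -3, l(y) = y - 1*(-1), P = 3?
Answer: 4989060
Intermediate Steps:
l(y) = 1 + y (l(y) = y + 1 = 1 + y)
H(v, J) = 1 + v (H(v, J) = -2 + ((1 + v) - 1*(-2)) = -2 + ((1 + v) + 2) = -2 + (3 + v) = 1 + v)
t(Z) = 4*Z (t(Z) = 2*(Z + Z) = 2*(2*Z) = 4*Z)
o(d) = -3
4989057 - o(t(H(2, -2))) = 4989057 - 1*(-3) = 4989057 + 3 = 4989060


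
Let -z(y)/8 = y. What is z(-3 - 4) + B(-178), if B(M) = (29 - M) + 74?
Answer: 337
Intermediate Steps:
B(M) = 103 - M
z(y) = -8*y
z(-3 - 4) + B(-178) = -8*(-3 - 4) + (103 - 1*(-178)) = -8*(-7) + (103 + 178) = 56 + 281 = 337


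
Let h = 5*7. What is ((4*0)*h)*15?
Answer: 0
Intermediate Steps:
h = 35
((4*0)*h)*15 = ((4*0)*35)*15 = (0*35)*15 = 0*15 = 0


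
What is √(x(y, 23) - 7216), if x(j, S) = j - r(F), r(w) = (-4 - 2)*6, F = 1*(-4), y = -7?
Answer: I*√7187 ≈ 84.776*I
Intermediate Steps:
F = -4
r(w) = -36 (r(w) = -6*6 = -36)
x(j, S) = 36 + j (x(j, S) = j - 1*(-36) = j + 36 = 36 + j)
√(x(y, 23) - 7216) = √((36 - 7) - 7216) = √(29 - 7216) = √(-7187) = I*√7187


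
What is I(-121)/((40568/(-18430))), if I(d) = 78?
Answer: -359385/10142 ≈ -35.435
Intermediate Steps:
I(-121)/((40568/(-18430))) = 78/((40568/(-18430))) = 78/((40568*(-1/18430))) = 78/(-20284/9215) = 78*(-9215/20284) = -359385/10142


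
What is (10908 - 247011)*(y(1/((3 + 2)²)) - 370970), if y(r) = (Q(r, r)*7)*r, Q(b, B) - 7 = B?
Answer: 54741665314854/625 ≈ 8.7587e+10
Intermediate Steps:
Q(b, B) = 7 + B
y(r) = r*(49 + 7*r) (y(r) = ((7 + r)*7)*r = (49 + 7*r)*r = r*(49 + 7*r))
(10908 - 247011)*(y(1/((3 + 2)²)) - 370970) = (10908 - 247011)*(7*(7 + 1/((3 + 2)²))/((3 + 2)²) - 370970) = -236103*(7*(7 + 1/(5²))/(5²) - 370970) = -236103*(7*(7 + 1/25)/25 - 370970) = -236103*(7*(1/25)*(7 + 1/25) - 370970) = -236103*(7*(1/25)*(176/25) - 370970) = -236103*(1232/625 - 370970) = -236103*(-231855018/625) = 54741665314854/625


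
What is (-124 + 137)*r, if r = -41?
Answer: -533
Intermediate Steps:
(-124 + 137)*r = (-124 + 137)*(-41) = 13*(-41) = -533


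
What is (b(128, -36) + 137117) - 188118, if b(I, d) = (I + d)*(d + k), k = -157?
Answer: -68757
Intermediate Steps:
b(I, d) = (-157 + d)*(I + d) (b(I, d) = (I + d)*(d - 157) = (I + d)*(-157 + d) = (-157 + d)*(I + d))
(b(128, -36) + 137117) - 188118 = (((-36)**2 - 157*128 - 157*(-36) + 128*(-36)) + 137117) - 188118 = ((1296 - 20096 + 5652 - 4608) + 137117) - 188118 = (-17756 + 137117) - 188118 = 119361 - 188118 = -68757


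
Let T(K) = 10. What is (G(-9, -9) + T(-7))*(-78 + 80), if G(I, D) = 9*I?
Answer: -142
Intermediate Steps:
(G(-9, -9) + T(-7))*(-78 + 80) = (9*(-9) + 10)*(-78 + 80) = (-81 + 10)*2 = -71*2 = -142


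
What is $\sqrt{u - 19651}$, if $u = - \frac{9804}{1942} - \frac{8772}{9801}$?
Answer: $\frac{i \sqrt{181645580792985}}{96129} \approx 140.2 i$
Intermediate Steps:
$u = - \frac{18854038}{3172257}$ ($u = \left(-9804\right) \frac{1}{1942} - \frac{2924}{3267} = - \frac{4902}{971} - \frac{2924}{3267} = - \frac{18854038}{3172257} \approx -5.9434$)
$\sqrt{u - 19651} = \sqrt{- \frac{18854038}{3172257} - 19651} = \sqrt{- \frac{62356876345}{3172257}} = \frac{i \sqrt{181645580792985}}{96129}$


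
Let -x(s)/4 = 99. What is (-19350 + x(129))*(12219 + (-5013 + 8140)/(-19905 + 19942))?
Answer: -8988971580/37 ≈ -2.4295e+8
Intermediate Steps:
x(s) = -396 (x(s) = -4*99 = -396)
(-19350 + x(129))*(12219 + (-5013 + 8140)/(-19905 + 19942)) = (-19350 - 396)*(12219 + (-5013 + 8140)/(-19905 + 19942)) = -19746*(12219 + 3127/37) = -19746*455230/37 = -8988971580/37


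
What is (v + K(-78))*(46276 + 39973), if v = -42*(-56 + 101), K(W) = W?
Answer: -169738032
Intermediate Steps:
v = -1890 (v = -42*45 = -1890)
(v + K(-78))*(46276 + 39973) = (-1890 - 78)*(46276 + 39973) = -1968*86249 = -169738032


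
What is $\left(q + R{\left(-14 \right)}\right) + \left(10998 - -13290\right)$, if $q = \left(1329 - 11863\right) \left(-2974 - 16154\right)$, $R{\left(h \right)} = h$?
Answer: $201518626$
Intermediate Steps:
$q = 201494352$ ($q = \left(-10534\right) \left(-19128\right) = 201494352$)
$\left(q + R{\left(-14 \right)}\right) + \left(10998 - -13290\right) = \left(201494352 - 14\right) + \left(10998 - -13290\right) = 201494338 + \left(10998 + 13290\right) = 201494338 + 24288 = 201518626$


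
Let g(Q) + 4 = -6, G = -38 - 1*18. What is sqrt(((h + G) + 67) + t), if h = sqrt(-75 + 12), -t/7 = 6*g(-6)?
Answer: sqrt(431 + 3*I*sqrt(7)) ≈ 20.761 + 0.1912*I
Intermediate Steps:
G = -56 (G = -38 - 18 = -56)
g(Q) = -10 (g(Q) = -4 - 6 = -10)
t = 420 (t = -42*(-10) = -7*(-60) = 420)
h = 3*I*sqrt(7) (h = sqrt(-63) = 3*I*sqrt(7) ≈ 7.9373*I)
sqrt(((h + G) + 67) + t) = sqrt(((3*I*sqrt(7) - 56) + 67) + 420) = sqrt(((-56 + 3*I*sqrt(7)) + 67) + 420) = sqrt((11 + 3*I*sqrt(7)) + 420) = sqrt(431 + 3*I*sqrt(7))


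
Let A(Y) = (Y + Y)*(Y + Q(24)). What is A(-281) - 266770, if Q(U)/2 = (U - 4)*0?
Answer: -108848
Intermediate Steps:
Q(U) = 0 (Q(U) = 2*((U - 4)*0) = 2*((-4 + U)*0) = 2*0 = 0)
A(Y) = 2*Y² (A(Y) = (Y + Y)*(Y + 0) = (2*Y)*Y = 2*Y²)
A(-281) - 266770 = 2*(-281)² - 266770 = 2*78961 - 266770 = 157922 - 266770 = -108848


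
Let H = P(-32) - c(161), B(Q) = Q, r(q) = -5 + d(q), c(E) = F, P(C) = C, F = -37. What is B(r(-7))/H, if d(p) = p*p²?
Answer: -348/5 ≈ -69.600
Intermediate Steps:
d(p) = p³
c(E) = -37
r(q) = -5 + q³
H = 5 (H = -32 - 1*(-37) = -32 + 37 = 5)
B(r(-7))/H = (-5 + (-7)³)/5 = (-5 - 343)*(⅕) = -348*⅕ = -348/5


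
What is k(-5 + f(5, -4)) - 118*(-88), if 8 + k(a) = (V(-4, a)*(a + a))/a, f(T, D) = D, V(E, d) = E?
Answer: 10368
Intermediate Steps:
k(a) = -16 (k(a) = -8 + (-4*(a + a))/a = -8 + (-8*a)/a = -8 - 8 = -16)
k(-5 + f(5, -4)) - 118*(-88) = -16 - 118*(-88) = -16 + 10384 = 10368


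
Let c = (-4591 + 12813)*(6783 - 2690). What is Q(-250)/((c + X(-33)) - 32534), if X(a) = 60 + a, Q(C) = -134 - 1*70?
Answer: -68/11206713 ≈ -6.0678e-6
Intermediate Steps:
Q(C) = -204 (Q(C) = -134 - 70 = -204)
c = 33652646 (c = 8222*4093 = 33652646)
Q(-250)/((c + X(-33)) - 32534) = -204/((33652646 + (60 - 33)) - 32534) = -204/((33652646 + 27) - 32534) = -204/(33652673 - 32534) = -204/33620139 = -204*1/33620139 = -68/11206713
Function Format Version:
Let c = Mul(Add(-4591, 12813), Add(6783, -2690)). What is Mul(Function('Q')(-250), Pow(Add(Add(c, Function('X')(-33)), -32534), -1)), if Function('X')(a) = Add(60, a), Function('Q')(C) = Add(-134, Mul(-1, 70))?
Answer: Rational(-68, 11206713) ≈ -6.0678e-6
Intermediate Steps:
Function('Q')(C) = -204 (Function('Q')(C) = Add(-134, -70) = -204)
c = 33652646 (c = Mul(8222, 4093) = 33652646)
Mul(Function('Q')(-250), Pow(Add(Add(c, Function('X')(-33)), -32534), -1)) = Mul(-204, Pow(Add(Add(33652646, Add(60, -33)), -32534), -1)) = Mul(-204, Pow(Add(Add(33652646, 27), -32534), -1)) = Mul(-204, Pow(Add(33652673, -32534), -1)) = Mul(-204, Pow(33620139, -1)) = Mul(-204, Rational(1, 33620139)) = Rational(-68, 11206713)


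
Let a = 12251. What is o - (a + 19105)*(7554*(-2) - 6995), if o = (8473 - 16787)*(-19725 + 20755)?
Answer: 684498248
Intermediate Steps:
o = -8563420 (o = -8314*1030 = -8563420)
o - (a + 19105)*(7554*(-2) - 6995) = -8563420 - (12251 + 19105)*(7554*(-2) - 6995) = -8563420 - 31356*(-15108 - 6995) = -8563420 - 31356*(-22103) = -8563420 - 1*(-693061668) = -8563420 + 693061668 = 684498248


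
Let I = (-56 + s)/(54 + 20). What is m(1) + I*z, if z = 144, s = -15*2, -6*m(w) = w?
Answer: -37189/222 ≈ -167.52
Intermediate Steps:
m(w) = -w/6
s = -30
I = -43/37 (I = (-56 - 30)/(54 + 20) = -86/74 = -86*1/74 = -43/37 ≈ -1.1622)
m(1) + I*z = -1/6*1 - 43/37*144 = -1/6 - 6192/37 = -37189/222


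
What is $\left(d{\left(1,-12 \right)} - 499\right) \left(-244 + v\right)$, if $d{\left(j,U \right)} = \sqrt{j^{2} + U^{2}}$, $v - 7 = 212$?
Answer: $12475 - 25 \sqrt{145} \approx 12174.0$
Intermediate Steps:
$v = 219$ ($v = 7 + 212 = 219$)
$d{\left(j,U \right)} = \sqrt{U^{2} + j^{2}}$
$\left(d{\left(1,-12 \right)} - 499\right) \left(-244 + v\right) = \left(\sqrt{\left(-12\right)^{2} + 1^{2}} - 499\right) \left(-244 + 219\right) = \left(\sqrt{144 + 1} - 499\right) \left(-25\right) = \left(\sqrt{145} - 499\right) \left(-25\right) = \left(-499 + \sqrt{145}\right) \left(-25\right) = 12475 - 25 \sqrt{145}$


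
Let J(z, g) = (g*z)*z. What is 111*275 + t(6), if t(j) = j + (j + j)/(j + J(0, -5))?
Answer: 30533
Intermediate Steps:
J(z, g) = g*z**2
t(j) = 2 + j (t(j) = j + (j + j)/(j - 5*0**2) = j + (2*j)/(j - 5*0) = j + (2*j)/(j + 0) = j + (2*j)/j = j + 2 = 2 + j)
111*275 + t(6) = 111*275 + (2 + 6) = 30525 + 8 = 30533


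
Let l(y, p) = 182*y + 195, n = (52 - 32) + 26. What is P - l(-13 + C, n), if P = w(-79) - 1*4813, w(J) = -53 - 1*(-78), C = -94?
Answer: 14491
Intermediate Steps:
n = 46 (n = 20 + 26 = 46)
l(y, p) = 195 + 182*y
w(J) = 25 (w(J) = -53 + 78 = 25)
P = -4788 (P = 25 - 1*4813 = 25 - 4813 = -4788)
P - l(-13 + C, n) = -4788 - (195 + 182*(-13 - 94)) = -4788 - (195 + 182*(-107)) = -4788 - (195 - 19474) = -4788 - 1*(-19279) = -4788 + 19279 = 14491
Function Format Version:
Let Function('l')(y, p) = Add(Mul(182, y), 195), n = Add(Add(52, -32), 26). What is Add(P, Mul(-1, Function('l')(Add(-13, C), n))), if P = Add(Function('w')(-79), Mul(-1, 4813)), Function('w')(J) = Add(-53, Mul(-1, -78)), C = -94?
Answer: 14491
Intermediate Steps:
n = 46 (n = Add(20, 26) = 46)
Function('l')(y, p) = Add(195, Mul(182, y))
Function('w')(J) = 25 (Function('w')(J) = Add(-53, 78) = 25)
P = -4788 (P = Add(25, Mul(-1, 4813)) = Add(25, -4813) = -4788)
Add(P, Mul(-1, Function('l')(Add(-13, C), n))) = Add(-4788, Mul(-1, Add(195, Mul(182, Add(-13, -94))))) = Add(-4788, Mul(-1, Add(195, Mul(182, -107)))) = Add(-4788, Mul(-1, Add(195, -19474))) = Add(-4788, Mul(-1, -19279)) = Add(-4788, 19279) = 14491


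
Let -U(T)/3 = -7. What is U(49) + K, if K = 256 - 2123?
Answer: -1846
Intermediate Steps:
U(T) = 21 (U(T) = -3*(-7) = 21)
K = -1867
U(49) + K = 21 - 1867 = -1846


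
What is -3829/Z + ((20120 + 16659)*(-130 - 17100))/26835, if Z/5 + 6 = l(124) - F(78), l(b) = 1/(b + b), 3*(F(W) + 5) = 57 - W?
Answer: -948678991394/39957315 ≈ -23742.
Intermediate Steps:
F(W) = 14 - W/3 (F(W) = -5 + (57 - W)/3 = -5 + (19 - W/3) = 14 - W/3)
l(b) = 1/(2*b)
Z = 7445/248 (Z = -30 + 5*((1/2)/124 - (14 - 1/3*78)) = -30 + 5*((1/2)*(1/124) - (14 - 26)) = -30 + 5*(1/248 - 1*(-12)) = -30 + 5*(1/248 + 12) = -30 + 5*(2977/248) = -30 + 14885/248 = 7445/248 ≈ 30.020)
-3829/Z + ((20120 + 16659)*(-130 - 17100))/26835 = -3829/7445/248 + ((20120 + 16659)*(-130 - 17100))/26835 = -3829*248/7445 + (36779*(-17230))*(1/26835) = -949592/7445 - 633702170*1/26835 = -949592/7445 - 126740434/5367 = -948678991394/39957315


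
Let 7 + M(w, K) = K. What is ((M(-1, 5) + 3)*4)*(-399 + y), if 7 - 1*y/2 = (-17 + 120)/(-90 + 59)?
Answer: -46916/31 ≈ -1513.4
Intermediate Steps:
M(w, K) = -7 + K
y = 640/31 (y = 14 - 2*(-17 + 120)/(-90 + 59) = 14 - 206/(-31) = 14 - 206*(-1)/31 = 14 - 2*(-103/31) = 14 + 206/31 = 640/31 ≈ 20.645)
((M(-1, 5) + 3)*4)*(-399 + y) = (((-7 + 5) + 3)*4)*(-399 + 640/31) = ((-2 + 3)*4)*(-11729/31) = (1*4)*(-11729/31) = 4*(-11729/31) = -46916/31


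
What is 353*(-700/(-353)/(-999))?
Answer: -700/999 ≈ -0.70070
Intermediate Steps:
353*(-700/(-353)/(-999)) = 353*(-700*(-1/353)*(-1/999)) = 353*((700/353)*(-1/999)) = 353*(-700/352647) = -700/999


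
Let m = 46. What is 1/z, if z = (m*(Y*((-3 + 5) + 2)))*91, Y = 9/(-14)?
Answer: -1/10764 ≈ -9.2902e-5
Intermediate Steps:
Y = -9/14 (Y = 9*(-1/14) = -9/14 ≈ -0.64286)
z = -10764 (z = (46*(-9*((-3 + 5) + 2)/14))*91 = (46*(-9*(2 + 2)/14))*91 = (46*(-9/14*4))*91 = (46*(-18/7))*91 = -828/7*91 = -10764)
1/z = 1/(-10764) = -1/10764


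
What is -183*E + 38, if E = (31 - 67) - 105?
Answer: 25841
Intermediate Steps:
E = -141 (E = -36 - 105 = -141)
-183*E + 38 = -183*(-141) + 38 = 25803 + 38 = 25841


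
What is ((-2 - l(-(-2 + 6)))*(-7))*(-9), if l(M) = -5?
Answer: 189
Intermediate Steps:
((-2 - l(-(-2 + 6)))*(-7))*(-9) = ((-2 - 1*(-5))*(-7))*(-9) = ((-2 + 5)*(-7))*(-9) = (3*(-7))*(-9) = -21*(-9) = 189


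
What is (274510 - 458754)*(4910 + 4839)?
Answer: -1796194756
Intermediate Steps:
(274510 - 458754)*(4910 + 4839) = -184244*9749 = -1796194756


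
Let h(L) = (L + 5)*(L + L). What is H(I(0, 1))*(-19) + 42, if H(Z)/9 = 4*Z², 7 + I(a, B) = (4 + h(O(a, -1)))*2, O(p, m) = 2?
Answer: -2222274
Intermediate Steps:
h(L) = 2*L*(5 + L) (h(L) = (5 + L)*(2*L) = 2*L*(5 + L))
I(a, B) = 57 (I(a, B) = -7 + (4 + 2*2*(5 + 2))*2 = -7 + (4 + 2*2*7)*2 = -7 + (4 + 28)*2 = -7 + 32*2 = -7 + 64 = 57)
H(Z) = 36*Z² (H(Z) = 9*(4*Z²) = 36*Z²)
H(I(0, 1))*(-19) + 42 = (36*57²)*(-19) + 42 = (36*3249)*(-19) + 42 = 116964*(-19) + 42 = -2222316 + 42 = -2222274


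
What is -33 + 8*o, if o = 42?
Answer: 303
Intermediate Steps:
-33 + 8*o = -33 + 8*42 = -33 + 336 = 303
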